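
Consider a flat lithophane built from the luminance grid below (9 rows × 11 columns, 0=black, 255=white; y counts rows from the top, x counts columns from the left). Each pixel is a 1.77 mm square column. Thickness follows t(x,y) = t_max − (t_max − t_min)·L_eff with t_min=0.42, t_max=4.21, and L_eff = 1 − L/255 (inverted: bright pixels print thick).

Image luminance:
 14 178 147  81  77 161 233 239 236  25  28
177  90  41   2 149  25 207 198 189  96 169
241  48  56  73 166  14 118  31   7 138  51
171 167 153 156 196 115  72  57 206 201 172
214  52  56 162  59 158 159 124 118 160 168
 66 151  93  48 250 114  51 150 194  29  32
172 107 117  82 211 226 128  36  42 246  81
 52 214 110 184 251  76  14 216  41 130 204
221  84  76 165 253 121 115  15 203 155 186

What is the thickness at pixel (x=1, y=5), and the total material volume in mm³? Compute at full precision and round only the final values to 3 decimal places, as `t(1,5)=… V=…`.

t(1,5)=2.664 V=712.915

span = t_max - t_min = 4.21 - 0.42 = 3.790
L(1,5) = 151, L_eff = 1 - 151/255 = 0.407843 (inverted)
t(1,5) = 4.21 - 3.790·0.407843 = 2.664
Σt over all 9·11 pixels = 1934239/8500 ≈ 227.5575294
V = pitch²·Σt = 1.77²·1934239/8500 = 712.915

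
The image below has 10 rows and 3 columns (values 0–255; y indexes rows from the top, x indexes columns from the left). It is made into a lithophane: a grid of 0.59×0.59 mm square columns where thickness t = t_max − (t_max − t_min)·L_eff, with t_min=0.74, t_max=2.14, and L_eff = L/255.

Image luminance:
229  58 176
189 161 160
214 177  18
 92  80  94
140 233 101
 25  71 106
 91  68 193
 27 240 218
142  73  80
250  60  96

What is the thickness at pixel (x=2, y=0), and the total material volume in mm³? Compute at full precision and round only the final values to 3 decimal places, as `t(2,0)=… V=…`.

t(2,0)=1.174 V=14.967

span = t_max - t_min = 2.14 - 0.74 = 1.400
L(2,0) = 176, L_eff = 176/255 = 0.690196
t(2,0) = 2.14 - 1.400·0.690196 = 1.174
Σt over all 10·3 pixels = 54821/1275 ≈ 42.9968627
V = pitch²·Σt = 0.59²·54821/1275 = 14.967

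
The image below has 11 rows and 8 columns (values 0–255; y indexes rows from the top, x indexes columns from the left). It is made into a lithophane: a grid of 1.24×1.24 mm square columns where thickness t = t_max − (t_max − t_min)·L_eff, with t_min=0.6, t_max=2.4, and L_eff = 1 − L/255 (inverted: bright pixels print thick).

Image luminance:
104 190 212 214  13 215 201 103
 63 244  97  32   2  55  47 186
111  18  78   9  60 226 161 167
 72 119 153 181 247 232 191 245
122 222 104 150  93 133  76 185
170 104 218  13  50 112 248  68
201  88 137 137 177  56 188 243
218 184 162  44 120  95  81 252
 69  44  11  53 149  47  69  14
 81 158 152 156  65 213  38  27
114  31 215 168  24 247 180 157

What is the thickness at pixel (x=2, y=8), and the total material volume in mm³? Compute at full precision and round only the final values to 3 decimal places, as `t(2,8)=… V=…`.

t(2,8)=0.678 V=202.540

span = t_max - t_min = 2.4 - 0.6 = 1.800
L(2,8) = 11, L_eff = 1 - 11/255 = 0.956863 (inverted)
t(2,8) = 2.4 - 1.800·0.956863 = 0.678
Σt over all 11·8 pixels = 55983/425 ≈ 131.7247059
V = pitch²·Σt = 1.24²·55983/425 = 202.540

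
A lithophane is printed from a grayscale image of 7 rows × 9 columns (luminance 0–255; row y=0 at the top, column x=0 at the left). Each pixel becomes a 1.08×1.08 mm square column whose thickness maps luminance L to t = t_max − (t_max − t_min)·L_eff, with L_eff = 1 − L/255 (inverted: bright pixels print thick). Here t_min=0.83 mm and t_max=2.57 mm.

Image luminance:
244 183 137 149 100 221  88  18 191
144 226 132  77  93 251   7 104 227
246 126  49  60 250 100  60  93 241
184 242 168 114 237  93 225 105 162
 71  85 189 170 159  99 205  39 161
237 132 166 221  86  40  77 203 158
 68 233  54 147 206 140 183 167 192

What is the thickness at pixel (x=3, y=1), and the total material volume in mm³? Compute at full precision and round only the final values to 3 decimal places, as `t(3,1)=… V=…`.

span = t_max - t_min = 2.57 - 0.83 = 1.740
L(3,1) = 77, L_eff = 1 - 77/255 = 0.698039 (inverted)
t(3,1) = 2.57 - 1.740·0.698039 = 1.355
Σt over all 7·9 pixels = 196019/1700 ≈ 115.3052941
V = pitch²·Σt = 1.08²·196019/1700 = 134.492

t(3,1)=1.355 V=134.492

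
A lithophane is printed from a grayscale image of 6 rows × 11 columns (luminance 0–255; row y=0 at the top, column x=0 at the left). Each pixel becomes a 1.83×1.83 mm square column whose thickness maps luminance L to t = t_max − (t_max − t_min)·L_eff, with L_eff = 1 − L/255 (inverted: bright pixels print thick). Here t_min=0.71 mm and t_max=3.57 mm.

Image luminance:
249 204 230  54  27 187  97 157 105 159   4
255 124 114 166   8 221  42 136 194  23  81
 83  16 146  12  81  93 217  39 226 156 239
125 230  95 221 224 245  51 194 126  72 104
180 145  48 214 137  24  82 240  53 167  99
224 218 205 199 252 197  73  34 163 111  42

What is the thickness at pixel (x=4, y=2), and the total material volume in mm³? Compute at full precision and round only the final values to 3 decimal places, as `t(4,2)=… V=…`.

t(4,2)=1.618 V=492.680

span = t_max - t_min = 3.57 - 0.71 = 2.860
L(4,2) = 81, L_eff = 1 - 81/255 = 0.682353 (inverted)
t(4,2) = 3.57 - 2.860·0.682353 = 1.618
Σt over all 6·11 pixels = 937871/6375 ≈ 147.1170196
V = pitch²·Σt = 1.83²·937871/6375 = 492.680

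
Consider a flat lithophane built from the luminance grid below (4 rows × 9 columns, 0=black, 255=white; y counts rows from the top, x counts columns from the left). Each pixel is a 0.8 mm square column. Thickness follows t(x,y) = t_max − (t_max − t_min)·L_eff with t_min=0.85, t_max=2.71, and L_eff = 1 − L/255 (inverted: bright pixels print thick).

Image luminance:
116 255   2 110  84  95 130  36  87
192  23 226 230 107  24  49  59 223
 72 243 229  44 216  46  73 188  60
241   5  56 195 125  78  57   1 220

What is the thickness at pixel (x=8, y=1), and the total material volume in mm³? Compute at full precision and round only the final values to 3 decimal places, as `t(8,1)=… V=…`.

t(8,1)=2.477 V=39.177

span = t_max - t_min = 2.71 - 0.85 = 1.860
L(8,1) = 223, L_eff = 1 - 223/255 = 0.125490 (inverted)
t(8,1) = 2.71 - 1.860·0.125490 = 2.477
Σt over all 4·9 pixels = 260157/4250 ≈ 61.2134118
V = pitch²·Σt = 0.8²·260157/4250 = 39.177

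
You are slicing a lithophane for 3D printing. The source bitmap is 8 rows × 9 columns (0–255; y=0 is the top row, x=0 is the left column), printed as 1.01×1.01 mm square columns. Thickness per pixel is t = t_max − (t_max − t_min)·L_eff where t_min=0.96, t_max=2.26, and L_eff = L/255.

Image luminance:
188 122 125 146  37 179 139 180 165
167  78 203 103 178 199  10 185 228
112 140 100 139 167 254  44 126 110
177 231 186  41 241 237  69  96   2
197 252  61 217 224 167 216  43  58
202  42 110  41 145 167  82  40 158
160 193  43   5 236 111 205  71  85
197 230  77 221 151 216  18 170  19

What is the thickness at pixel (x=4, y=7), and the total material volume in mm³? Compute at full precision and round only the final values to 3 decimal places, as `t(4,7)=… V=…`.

span = t_max - t_min = 2.26 - 0.96 = 1.300
L(4,7) = 151, L_eff = 151/255 = 0.592157
t(4,7) = 2.26 - 1.300·0.592157 = 1.490
Σt over all 8·9 pixels = 142897/1275 ≈ 112.0760784
V = pitch²·Σt = 1.01²·142897/1275 = 114.329

t(4,7)=1.490 V=114.329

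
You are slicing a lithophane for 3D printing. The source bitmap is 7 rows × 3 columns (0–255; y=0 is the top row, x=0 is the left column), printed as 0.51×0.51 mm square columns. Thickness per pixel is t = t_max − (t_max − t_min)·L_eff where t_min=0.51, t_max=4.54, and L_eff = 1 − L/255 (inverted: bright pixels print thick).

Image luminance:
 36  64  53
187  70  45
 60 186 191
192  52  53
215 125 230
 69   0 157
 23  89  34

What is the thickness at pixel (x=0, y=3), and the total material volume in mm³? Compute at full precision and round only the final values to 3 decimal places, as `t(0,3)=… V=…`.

span = t_max - t_min = 4.54 - 0.51 = 4.030
L(0,3) = 192, L_eff = 1 - 192/255 = 0.247059 (inverted)
t(0,3) = 4.54 - 4.030·0.247059 = 3.544
Σt over all 7·3 pixels = 565949/12750 ≈ 44.3881569
V = pitch²·Σt = 0.51²·565949/12750 = 11.545

t(0,3)=3.544 V=11.545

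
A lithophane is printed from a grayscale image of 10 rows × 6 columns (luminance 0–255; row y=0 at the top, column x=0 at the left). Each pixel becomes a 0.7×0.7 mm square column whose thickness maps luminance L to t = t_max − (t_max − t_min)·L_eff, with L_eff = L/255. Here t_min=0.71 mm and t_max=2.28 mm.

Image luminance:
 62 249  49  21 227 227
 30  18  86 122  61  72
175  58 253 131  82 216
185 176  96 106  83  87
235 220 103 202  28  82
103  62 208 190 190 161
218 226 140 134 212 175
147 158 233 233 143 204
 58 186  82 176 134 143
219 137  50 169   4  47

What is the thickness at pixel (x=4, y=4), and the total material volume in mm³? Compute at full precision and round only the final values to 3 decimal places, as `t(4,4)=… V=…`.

t(4,4)=2.108 V=42.040

span = t_max - t_min = 2.28 - 0.71 = 1.570
L(4,4) = 28, L_eff = 28/255 = 0.109804
t(4,4) = 2.28 - 1.570·0.109804 = 2.108
Σt over all 10·6 pixels = 546953/6375 ≈ 85.7965490
V = pitch²·Σt = 0.7²·546953/6375 = 42.040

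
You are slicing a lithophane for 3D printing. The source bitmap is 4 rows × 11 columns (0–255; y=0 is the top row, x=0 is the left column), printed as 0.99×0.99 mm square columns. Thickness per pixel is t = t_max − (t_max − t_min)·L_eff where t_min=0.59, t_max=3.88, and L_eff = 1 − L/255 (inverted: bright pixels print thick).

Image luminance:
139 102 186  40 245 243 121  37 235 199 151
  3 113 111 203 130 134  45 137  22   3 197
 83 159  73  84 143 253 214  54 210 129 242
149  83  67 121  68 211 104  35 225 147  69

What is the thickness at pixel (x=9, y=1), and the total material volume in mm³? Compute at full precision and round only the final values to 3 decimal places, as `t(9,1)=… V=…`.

t(9,1)=0.629 V=97.761

span = t_max - t_min = 3.88 - 0.59 = 3.290
L(9,1) = 3, L_eff = 1 - 3/255 = 0.988235 (inverted)
t(9,1) = 3.88 - 3.290·0.988235 = 0.629
Σt over all 4·11 pixels = 2543531/25500 ≈ 99.7463137
V = pitch²·Σt = 0.99²·2543531/25500 = 97.761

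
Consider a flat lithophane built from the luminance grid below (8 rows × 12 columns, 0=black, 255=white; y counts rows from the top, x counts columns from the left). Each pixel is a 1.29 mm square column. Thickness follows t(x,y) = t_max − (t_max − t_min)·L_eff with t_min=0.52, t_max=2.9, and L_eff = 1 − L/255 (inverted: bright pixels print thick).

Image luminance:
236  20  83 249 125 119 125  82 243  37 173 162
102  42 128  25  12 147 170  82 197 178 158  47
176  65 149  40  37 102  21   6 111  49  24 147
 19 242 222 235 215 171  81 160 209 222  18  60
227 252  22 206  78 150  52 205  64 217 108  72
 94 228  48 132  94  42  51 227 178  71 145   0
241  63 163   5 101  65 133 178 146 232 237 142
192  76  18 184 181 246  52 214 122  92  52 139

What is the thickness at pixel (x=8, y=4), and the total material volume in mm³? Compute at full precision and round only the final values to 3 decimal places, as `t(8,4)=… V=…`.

span = t_max - t_min = 2.9 - 0.52 = 2.380
L(8,4) = 64, L_eff = 1 - 64/255 = 0.749020 (inverted)
t(8,4) = 2.9 - 2.380·0.749020 = 1.117
Σt over all 8·12 pixels = 12116/75 ≈ 161.5466667
V = pitch²·Σt = 1.29²·12116/75 = 268.830

t(8,4)=1.117 V=268.830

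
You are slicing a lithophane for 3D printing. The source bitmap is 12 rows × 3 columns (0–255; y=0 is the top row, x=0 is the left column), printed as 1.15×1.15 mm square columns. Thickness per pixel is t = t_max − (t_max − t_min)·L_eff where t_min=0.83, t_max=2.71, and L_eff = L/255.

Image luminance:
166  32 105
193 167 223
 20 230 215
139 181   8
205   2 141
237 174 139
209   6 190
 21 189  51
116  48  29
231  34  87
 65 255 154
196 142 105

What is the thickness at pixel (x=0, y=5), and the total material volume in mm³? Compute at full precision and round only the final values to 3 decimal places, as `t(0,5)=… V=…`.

t(0,5)=0.963 V=83.148

span = t_max - t_min = 2.71 - 0.83 = 1.880
L(0,5) = 237, L_eff = 237/255 = 0.929412
t(0,5) = 2.71 - 1.880·0.929412 = 0.963
Σt over all 12·3 pixels = 80162/1275 ≈ 62.8721569
V = pitch²·Σt = 1.15²·80162/1275 = 83.148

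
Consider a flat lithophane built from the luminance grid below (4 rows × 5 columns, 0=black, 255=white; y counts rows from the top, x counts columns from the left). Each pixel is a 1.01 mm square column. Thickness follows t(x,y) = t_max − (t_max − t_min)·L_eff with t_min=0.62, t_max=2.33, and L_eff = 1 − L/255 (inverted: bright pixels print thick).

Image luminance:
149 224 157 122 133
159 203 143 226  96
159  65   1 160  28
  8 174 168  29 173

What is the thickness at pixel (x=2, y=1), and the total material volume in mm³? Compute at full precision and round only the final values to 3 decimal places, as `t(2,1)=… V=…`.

span = t_max - t_min = 2.33 - 0.62 = 1.710
L(2,1) = 143, L_eff = 1 - 143/255 = 0.439216 (inverted)
t(2,1) = 2.33 - 1.710·0.439216 = 1.579
Σt over all 4·5 pixels = 252289/8500 ≈ 29.6810588
V = pitch²·Σt = 1.01²·252289/8500 = 30.278

t(2,1)=1.579 V=30.278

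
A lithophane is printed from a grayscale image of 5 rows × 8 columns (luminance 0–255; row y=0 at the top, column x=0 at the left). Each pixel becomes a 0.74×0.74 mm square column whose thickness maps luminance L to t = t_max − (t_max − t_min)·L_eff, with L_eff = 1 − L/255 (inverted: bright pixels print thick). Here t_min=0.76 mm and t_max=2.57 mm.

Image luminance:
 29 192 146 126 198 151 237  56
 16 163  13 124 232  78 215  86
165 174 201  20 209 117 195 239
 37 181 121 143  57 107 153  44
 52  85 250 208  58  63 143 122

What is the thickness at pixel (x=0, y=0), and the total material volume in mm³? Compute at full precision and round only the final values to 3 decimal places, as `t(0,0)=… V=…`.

t(0,0)=0.966 V=36.882

span = t_max - t_min = 2.57 - 0.76 = 1.810
L(0,0) = 29, L_eff = 1 - 29/255 = 0.886275 (inverted)
t(0,0) = 2.57 - 1.810·0.886275 = 0.966
Σt over all 5·8 pixels = 858743/12750 ≈ 67.3523922
V = pitch²·Σt = 0.74²·858743/12750 = 36.882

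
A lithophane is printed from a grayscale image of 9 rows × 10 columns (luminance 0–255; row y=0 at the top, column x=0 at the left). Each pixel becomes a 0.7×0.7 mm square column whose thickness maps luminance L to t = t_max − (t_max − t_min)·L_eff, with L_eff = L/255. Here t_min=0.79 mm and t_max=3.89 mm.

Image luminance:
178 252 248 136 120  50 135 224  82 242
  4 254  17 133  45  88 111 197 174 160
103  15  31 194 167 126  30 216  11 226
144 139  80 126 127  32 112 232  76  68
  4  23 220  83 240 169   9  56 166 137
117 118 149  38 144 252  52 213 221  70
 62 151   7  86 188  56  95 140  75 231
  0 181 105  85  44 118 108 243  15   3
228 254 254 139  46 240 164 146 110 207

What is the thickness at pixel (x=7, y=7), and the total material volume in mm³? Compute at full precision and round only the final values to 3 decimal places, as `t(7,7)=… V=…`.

t(7,7)=0.936 V=103.837

span = t_max - t_min = 3.89 - 0.79 = 3.100
L(7,7) = 243, L_eff = 243/255 = 0.952941
t(7,7) = 3.89 - 3.100·0.952941 = 0.936
Σt over all 9·10 pixels = 90063/425 ≈ 211.9129412
V = pitch²·Σt = 0.7²·90063/425 = 103.837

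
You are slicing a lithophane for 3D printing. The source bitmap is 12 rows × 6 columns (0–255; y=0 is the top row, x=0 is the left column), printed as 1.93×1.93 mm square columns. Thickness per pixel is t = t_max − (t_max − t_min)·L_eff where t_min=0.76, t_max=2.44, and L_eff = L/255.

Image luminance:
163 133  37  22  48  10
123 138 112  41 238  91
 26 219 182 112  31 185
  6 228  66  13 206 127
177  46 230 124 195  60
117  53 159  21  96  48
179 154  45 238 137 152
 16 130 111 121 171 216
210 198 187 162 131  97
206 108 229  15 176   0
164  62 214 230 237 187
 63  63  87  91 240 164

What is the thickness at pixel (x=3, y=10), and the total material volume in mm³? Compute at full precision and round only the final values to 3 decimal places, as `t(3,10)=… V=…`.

span = t_max - t_min = 2.44 - 0.76 = 1.680
L(3,10) = 230, L_eff = 230/255 = 0.901961
t(3,10) = 2.44 - 1.680·0.901961 = 0.925
Σt over all 12·6 pixels = 246284/2125 ≈ 115.8983529
V = pitch²·Σt = 1.93²·246284/2125 = 431.710

t(3,10)=0.925 V=431.710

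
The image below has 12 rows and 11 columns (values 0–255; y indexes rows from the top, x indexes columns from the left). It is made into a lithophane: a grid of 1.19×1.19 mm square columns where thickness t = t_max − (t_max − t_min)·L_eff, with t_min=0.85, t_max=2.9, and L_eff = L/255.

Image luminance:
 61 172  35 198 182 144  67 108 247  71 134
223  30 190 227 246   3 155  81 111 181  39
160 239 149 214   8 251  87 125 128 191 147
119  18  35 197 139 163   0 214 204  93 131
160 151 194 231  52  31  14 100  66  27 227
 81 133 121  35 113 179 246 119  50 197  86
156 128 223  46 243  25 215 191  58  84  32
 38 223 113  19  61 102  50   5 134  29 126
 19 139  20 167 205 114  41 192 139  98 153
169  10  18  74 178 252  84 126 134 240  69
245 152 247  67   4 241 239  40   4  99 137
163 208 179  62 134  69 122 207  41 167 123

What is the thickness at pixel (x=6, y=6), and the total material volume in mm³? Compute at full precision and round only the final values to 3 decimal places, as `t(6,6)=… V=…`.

span = t_max - t_min = 2.9 - 0.85 = 2.050
L(6,6) = 215, L_eff = 215/255 = 0.843137
t(6,6) = 2.9 - 2.050·0.843137 = 1.172
Σt over all 12·11 pixels = 250.78
V = pitch²·Σt = 1.19²·250.78 = 355.130

t(6,6)=1.172 V=355.130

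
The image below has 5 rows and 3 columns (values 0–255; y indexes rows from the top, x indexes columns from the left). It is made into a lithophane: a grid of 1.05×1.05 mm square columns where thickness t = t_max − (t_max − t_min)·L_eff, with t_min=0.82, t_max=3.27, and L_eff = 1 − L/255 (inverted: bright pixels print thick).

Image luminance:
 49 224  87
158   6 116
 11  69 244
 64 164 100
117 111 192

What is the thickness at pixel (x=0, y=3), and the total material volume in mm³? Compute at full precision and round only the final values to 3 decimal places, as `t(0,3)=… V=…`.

t(0,3)=1.435 V=31.695

span = t_max - t_min = 3.27 - 0.82 = 2.450
L(0,3) = 64, L_eff = 1 - 64/255 = 0.749020 (inverted)
t(0,3) = 3.27 - 2.450·0.749020 = 1.435
Σt over all 5·3 pixels = 73309/2550 ≈ 28.7486275
V = pitch²·Σt = 1.05²·73309/2550 = 31.695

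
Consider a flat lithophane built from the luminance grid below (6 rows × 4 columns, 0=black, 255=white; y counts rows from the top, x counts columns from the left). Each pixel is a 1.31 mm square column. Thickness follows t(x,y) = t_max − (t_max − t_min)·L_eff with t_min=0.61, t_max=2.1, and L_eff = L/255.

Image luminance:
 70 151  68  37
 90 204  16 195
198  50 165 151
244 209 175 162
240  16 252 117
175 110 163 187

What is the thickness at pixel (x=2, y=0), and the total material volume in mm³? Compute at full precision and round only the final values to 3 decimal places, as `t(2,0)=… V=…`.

span = t_max - t_min = 2.1 - 0.61 = 1.490
L(2,0) = 68, L_eff = 68/255 = 0.266667
t(2,0) = 2.1 - 1.490·0.266667 = 1.703
Σt over all 6·4 pixels = 154379/5100 ≈ 30.2703922
V = pitch²·Σt = 1.31²·154379/5100 = 51.947

t(2,0)=1.703 V=51.947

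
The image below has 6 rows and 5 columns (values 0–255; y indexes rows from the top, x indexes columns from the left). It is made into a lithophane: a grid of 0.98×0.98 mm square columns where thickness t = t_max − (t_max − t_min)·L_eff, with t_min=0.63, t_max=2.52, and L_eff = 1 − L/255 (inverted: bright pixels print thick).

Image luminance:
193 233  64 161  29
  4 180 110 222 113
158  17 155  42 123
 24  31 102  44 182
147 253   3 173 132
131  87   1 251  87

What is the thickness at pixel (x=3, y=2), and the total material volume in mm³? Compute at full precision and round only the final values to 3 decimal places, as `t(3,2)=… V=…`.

t(3,2)=0.941 V=42.724

span = t_max - t_min = 2.52 - 0.63 = 1.890
L(3,2) = 42, L_eff = 1 - 42/255 = 0.835294 (inverted)
t(3,2) = 2.52 - 1.890·0.835294 = 0.941
Σt over all 6·5 pixels = 189063/4250 ≈ 44.4854118
V = pitch²·Σt = 0.98²·189063/4250 = 42.724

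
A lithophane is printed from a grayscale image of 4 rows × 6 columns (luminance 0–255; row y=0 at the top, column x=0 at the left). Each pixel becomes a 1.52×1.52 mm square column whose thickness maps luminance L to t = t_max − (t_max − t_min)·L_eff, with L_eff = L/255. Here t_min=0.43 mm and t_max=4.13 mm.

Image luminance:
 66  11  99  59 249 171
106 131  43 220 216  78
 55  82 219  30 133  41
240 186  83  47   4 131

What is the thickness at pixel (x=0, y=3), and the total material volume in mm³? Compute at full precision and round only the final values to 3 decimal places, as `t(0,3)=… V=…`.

span = t_max - t_min = 4.13 - 0.43 = 3.700
L(0,3) = 240, L_eff = 240/255 = 0.941176
t(0,3) = 4.13 - 3.700·0.941176 = 0.648
Σt over all 4·6 pixels = 25476/425 ≈ 59.9435294
V = pitch²·Σt = 1.52²·25476/425 = 138.494

t(0,3)=0.648 V=138.494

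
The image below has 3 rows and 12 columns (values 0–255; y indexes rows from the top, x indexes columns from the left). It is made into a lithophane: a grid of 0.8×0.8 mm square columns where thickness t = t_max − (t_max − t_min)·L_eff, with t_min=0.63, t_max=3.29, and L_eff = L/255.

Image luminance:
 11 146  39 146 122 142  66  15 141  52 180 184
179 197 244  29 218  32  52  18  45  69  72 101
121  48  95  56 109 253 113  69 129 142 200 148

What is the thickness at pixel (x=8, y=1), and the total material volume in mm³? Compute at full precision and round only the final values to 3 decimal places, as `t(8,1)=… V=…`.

t(8,1)=2.821 V=49.211

span = t_max - t_min = 3.29 - 0.63 = 2.660
L(8,1) = 45, L_eff = 45/255 = 0.176471
t(8,1) = 3.29 - 2.660·0.176471 = 2.821
Σt over all 3·12 pixels = 980371/12750 ≈ 76.8918431
V = pitch²·Σt = 0.8²·980371/12750 = 49.211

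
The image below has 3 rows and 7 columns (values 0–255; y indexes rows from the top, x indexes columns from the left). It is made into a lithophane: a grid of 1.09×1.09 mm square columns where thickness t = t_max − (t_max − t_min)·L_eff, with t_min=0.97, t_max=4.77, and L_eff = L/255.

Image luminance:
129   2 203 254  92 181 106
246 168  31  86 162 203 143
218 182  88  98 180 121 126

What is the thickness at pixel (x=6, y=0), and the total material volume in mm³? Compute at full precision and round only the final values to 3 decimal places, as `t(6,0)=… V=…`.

span = t_max - t_min = 4.77 - 0.97 = 3.800
L(6,0) = 106, L_eff = 106/255 = 0.415686
t(6,0) = 4.77 - 3.800·0.415686 = 3.190
Σt over all 3·7 pixels = 281423/5100 ≈ 55.1809804
V = pitch²·Σt = 1.09²·281423/5100 = 65.561

t(6,0)=3.190 V=65.561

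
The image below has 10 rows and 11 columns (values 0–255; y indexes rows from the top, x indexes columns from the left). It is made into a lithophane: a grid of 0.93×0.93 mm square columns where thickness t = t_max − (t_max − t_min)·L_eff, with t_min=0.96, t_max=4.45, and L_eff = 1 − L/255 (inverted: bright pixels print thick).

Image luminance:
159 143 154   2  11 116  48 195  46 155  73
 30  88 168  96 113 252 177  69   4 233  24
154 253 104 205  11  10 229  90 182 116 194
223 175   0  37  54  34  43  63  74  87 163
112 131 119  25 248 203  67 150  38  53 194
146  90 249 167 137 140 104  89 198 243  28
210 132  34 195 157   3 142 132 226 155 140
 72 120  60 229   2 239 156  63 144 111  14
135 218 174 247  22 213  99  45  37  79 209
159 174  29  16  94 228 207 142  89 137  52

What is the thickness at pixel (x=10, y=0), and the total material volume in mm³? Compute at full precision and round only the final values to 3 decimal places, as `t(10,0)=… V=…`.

span = t_max - t_min = 4.45 - 0.96 = 3.490
L(10,0) = 73, L_eff = 1 - 73/255 = 0.713725 (inverted)
t(10,0) = 4.45 - 3.490·0.713725 = 1.959
Σt over all 10·11 pixels = 2448207/8500 ≈ 288.0243529
V = pitch²·Σt = 0.93²·2448207/8500 = 249.112

t(10,0)=1.959 V=249.112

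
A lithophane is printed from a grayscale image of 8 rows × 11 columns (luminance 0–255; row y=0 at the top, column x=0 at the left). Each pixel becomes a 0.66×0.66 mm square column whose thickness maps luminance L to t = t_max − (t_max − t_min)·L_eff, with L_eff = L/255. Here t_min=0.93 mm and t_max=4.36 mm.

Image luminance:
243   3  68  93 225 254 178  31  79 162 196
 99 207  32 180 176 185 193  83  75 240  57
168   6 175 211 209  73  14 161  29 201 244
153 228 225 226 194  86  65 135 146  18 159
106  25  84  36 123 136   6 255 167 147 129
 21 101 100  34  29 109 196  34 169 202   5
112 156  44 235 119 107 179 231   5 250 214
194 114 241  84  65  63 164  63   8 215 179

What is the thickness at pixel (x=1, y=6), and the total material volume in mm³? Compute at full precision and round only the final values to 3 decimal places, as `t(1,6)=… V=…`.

t(1,6)=2.262 V=100.095

span = t_max - t_min = 4.36 - 0.93 = 3.430
L(1,6) = 156, L_eff = 156/255 = 0.611765
t(1,6) = 4.36 - 3.430·0.611765 = 2.262
Σt over all 8·11 pixels = 344681/1500 ≈ 229.7873333
V = pitch²·Σt = 0.66²·344681/1500 = 100.095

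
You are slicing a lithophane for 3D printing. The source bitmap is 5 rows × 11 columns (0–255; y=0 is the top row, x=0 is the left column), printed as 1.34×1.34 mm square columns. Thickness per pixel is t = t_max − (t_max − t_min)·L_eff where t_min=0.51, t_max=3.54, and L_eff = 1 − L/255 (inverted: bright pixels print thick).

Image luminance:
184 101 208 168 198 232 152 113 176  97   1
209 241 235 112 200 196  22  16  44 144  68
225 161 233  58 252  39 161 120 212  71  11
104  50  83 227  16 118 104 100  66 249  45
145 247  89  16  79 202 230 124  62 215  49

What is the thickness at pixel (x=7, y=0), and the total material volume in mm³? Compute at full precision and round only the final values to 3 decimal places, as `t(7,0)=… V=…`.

t(7,0)=1.853 V=205.692

span = t_max - t_min = 3.54 - 0.51 = 3.030
L(7,0) = 113, L_eff = 1 - 113/255 = 0.556863 (inverted)
t(7,0) = 3.54 - 3.030·0.556863 = 1.853
Σt over all 5·11 pixels = 194741/1700 ≈ 114.5535294
V = pitch²·Σt = 1.34²·194741/1700 = 205.692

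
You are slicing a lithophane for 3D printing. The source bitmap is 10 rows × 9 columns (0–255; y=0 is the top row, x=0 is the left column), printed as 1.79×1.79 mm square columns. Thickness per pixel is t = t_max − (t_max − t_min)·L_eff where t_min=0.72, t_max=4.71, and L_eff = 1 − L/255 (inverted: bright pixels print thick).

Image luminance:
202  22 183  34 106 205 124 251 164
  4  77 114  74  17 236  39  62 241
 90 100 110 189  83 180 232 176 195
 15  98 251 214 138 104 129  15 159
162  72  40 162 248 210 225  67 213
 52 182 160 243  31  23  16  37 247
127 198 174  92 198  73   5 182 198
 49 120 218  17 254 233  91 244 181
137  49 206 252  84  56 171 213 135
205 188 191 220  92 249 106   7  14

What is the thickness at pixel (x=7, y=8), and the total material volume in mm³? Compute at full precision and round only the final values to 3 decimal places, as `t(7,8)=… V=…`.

t(7,8)=4.053 V=821.877

span = t_max - t_min = 4.71 - 0.72 = 3.990
L(7,8) = 213, L_eff = 1 - 213/255 = 0.164706 (inverted)
t(7,8) = 4.71 - 3.990·0.164706 = 4.053
Σt over all 10·9 pixels = 545079/2125 ≈ 256.5077647
V = pitch²·Σt = 1.79²·545079/2125 = 821.877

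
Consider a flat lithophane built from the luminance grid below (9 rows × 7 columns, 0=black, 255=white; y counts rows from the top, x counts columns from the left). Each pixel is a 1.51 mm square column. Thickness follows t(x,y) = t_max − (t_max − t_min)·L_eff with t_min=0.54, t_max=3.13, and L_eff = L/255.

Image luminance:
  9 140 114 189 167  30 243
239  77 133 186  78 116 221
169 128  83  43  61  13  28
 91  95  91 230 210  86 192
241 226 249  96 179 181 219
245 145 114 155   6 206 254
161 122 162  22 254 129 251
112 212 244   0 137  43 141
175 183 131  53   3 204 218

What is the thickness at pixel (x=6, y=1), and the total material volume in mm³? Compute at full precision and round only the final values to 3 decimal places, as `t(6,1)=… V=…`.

span = t_max - t_min = 3.13 - 0.54 = 2.590
L(6,1) = 221, L_eff = 221/255 = 0.866667
t(6,1) = 3.13 - 2.590·0.866667 = 0.885
Σt over all 9·7 pixels = 135709/1275 ≈ 106.4384314
V = pitch²·Σt = 1.51²·135709/1275 = 242.690

t(6,1)=0.885 V=242.690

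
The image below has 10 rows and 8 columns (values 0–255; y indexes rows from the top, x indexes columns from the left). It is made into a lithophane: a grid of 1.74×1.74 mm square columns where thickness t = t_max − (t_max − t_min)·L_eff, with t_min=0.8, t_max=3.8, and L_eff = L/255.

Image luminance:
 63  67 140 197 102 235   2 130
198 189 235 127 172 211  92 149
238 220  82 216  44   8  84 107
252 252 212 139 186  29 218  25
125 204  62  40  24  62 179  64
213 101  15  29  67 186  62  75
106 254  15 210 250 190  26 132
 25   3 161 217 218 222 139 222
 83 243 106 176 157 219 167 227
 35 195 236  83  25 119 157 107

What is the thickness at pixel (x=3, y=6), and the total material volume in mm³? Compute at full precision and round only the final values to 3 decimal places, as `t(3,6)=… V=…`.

t(3,6)=1.329 V=533.784

span = t_max - t_min = 3.8 - 0.8 = 3.000
L(3,6) = 210, L_eff = 210/255 = 0.823529
t(3,6) = 3.8 - 3.000·0.823529 = 1.329
Σt over all 10·8 pixels = 14986/85 ≈ 176.3058824
V = pitch²·Σt = 1.74²·14986/85 = 533.784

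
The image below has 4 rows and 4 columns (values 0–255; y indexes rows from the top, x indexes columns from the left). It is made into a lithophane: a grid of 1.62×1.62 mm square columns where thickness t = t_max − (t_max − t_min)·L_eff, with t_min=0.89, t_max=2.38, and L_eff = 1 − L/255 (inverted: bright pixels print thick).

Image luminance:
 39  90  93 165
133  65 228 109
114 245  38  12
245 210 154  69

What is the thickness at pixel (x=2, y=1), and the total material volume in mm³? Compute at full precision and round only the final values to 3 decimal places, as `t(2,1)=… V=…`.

span = t_max - t_min = 2.38 - 0.89 = 1.490
L(2,1) = 228, L_eff = 1 - 228/255 = 0.105882 (inverted)
t(2,1) = 2.38 - 1.490·0.105882 = 2.222
Σt over all 4·4 pixels = 662461/25500 ≈ 25.9788627
V = pitch²·Σt = 1.62²·662461/25500 = 68.179

t(2,1)=2.222 V=68.179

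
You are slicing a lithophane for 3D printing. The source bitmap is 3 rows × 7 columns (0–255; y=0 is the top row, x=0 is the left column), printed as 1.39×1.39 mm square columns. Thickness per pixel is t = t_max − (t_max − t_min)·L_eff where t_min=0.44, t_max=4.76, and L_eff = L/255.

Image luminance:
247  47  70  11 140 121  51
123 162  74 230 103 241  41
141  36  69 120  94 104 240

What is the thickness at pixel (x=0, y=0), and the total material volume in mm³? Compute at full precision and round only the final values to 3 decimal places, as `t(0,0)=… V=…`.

t(0,0)=0.576 V=112.448

span = t_max - t_min = 4.76 - 0.44 = 4.320
L(0,0) = 247, L_eff = 247/255 = 0.968627
t(0,0) = 4.76 - 4.320·0.968627 = 0.576
Σt over all 3·7 pixels = 58.2
V = pitch²·Σt = 1.39²·58.2 = 112.448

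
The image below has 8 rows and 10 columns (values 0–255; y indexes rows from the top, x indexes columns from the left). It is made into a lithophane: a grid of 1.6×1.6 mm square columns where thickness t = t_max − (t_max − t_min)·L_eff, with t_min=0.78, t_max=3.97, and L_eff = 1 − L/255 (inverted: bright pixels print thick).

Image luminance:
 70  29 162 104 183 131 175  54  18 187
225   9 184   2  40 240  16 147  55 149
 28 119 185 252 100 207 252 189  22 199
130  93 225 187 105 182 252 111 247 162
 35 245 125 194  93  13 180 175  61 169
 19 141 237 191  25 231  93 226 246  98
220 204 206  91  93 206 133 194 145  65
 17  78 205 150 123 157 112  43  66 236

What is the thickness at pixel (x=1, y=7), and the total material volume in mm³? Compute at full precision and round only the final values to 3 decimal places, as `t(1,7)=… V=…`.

t(1,7)=1.756 V=510.995

span = t_max - t_min = 3.97 - 0.78 = 3.190
L(1,7) = 78, L_eff = 1 - 78/255 = 0.694118 (inverted)
t(1,7) = 3.97 - 3.190·0.694118 = 1.756
Σt over all 8·10 pixels = 424166/2125 ≈ 199.6075294
V = pitch²·Σt = 1.6²·424166/2125 = 510.995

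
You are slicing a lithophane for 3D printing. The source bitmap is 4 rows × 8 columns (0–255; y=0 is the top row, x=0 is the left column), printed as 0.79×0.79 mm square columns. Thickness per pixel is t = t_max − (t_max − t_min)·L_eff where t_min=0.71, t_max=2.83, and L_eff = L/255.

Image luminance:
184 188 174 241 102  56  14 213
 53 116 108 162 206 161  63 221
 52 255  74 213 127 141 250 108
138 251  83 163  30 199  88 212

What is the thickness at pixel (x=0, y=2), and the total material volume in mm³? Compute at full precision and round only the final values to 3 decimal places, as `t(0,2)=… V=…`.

t(0,2)=2.398 V=32.412

span = t_max - t_min = 2.83 - 0.71 = 2.120
L(0,2) = 52, L_eff = 52/255 = 0.203922
t(0,2) = 2.83 - 2.120·0.203922 = 2.398
Σt over all 4·8 pixels = 331082/6375 ≈ 51.9344314
V = pitch²·Σt = 0.79²·331082/6375 = 32.412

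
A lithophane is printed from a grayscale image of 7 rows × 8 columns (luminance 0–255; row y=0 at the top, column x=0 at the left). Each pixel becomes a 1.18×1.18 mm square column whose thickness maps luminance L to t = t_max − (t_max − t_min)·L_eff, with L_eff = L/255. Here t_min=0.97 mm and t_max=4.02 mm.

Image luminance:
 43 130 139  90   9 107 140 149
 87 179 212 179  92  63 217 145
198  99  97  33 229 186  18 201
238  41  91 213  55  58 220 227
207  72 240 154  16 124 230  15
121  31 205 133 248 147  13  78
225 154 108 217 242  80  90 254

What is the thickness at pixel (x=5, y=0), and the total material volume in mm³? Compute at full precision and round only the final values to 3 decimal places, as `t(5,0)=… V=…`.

span = t_max - t_min = 4.02 - 0.97 = 3.050
L(5,0) = 107, L_eff = 107/255 = 0.419608
t(5,0) = 4.02 - 3.050·0.419608 = 2.740
Σt over all 7·8 pixels = 685183/5100 ≈ 134.3496078
V = pitch²·Σt = 1.18²·685183/5100 = 187.068

t(5,0)=2.740 V=187.068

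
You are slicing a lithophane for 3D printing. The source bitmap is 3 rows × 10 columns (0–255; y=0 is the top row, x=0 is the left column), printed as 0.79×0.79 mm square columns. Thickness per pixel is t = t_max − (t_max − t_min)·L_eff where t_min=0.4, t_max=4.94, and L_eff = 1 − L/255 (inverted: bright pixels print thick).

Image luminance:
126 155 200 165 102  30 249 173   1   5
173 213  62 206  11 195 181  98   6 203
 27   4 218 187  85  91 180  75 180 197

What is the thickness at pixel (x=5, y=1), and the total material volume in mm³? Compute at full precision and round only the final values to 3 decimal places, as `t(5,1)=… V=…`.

t(5,1)=3.872 V=49.690

span = t_max - t_min = 4.94 - 0.4 = 4.540
L(5,1) = 195, L_eff = 1 - 195/255 = 0.235294 (inverted)
t(5,1) = 4.94 - 4.540·0.235294 = 3.872
Σt over all 3·10 pixels = 169191/2125 ≈ 79.6192941
V = pitch²·Σt = 0.79²·169191/2125 = 49.690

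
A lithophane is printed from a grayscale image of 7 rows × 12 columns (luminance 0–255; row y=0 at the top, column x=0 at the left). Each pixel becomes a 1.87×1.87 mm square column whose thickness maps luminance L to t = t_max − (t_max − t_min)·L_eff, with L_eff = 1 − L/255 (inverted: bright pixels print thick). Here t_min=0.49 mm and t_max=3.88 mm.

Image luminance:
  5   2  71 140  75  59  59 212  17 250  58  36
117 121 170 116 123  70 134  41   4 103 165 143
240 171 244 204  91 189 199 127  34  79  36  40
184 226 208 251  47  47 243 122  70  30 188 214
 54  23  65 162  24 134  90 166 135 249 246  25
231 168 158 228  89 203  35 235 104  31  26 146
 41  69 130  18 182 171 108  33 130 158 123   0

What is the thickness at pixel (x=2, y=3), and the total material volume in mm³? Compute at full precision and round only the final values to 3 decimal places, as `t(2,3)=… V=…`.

t(2,3)=3.255 V=607.187

span = t_max - t_min = 3.88 - 0.49 = 3.390
L(2,3) = 208, L_eff = 1 - 208/255 = 0.184314 (inverted)
t(2,3) = 3.88 - 3.390·0.184314 = 3.255
Σt over all 7·12 pixels = 295181/1700 ≈ 173.6358824
V = pitch²·Σt = 1.87²·295181/1700 = 607.187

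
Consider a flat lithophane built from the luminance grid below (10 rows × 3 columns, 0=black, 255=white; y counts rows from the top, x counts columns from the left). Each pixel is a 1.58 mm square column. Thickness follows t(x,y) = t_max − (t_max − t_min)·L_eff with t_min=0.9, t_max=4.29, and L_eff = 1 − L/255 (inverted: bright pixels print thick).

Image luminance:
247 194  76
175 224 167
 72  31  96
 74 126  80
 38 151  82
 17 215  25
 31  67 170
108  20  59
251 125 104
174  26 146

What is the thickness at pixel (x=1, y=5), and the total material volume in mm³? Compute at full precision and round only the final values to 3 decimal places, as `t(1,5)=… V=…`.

t(1,5)=3.758 V=179.278

span = t_max - t_min = 4.29 - 0.9 = 3.390
L(1,5) = 215, L_eff = 1 - 215/255 = 0.156863 (inverted)
t(1,5) = 4.29 - 3.390·0.156863 = 3.758
Σt over all 10·3 pixels = 610423/8500 ≈ 71.8144706
V = pitch²·Σt = 1.58²·610423/8500 = 179.278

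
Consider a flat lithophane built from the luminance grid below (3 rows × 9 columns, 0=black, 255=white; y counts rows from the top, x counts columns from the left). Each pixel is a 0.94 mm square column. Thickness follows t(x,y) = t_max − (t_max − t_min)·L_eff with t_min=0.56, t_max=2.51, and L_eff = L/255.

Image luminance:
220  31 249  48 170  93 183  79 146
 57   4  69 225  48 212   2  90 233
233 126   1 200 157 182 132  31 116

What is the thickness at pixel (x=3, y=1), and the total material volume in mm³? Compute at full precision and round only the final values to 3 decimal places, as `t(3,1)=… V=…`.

t(3,1)=0.789 V=37.334

span = t_max - t_min = 2.51 - 0.56 = 1.950
L(3,1) = 225, L_eff = 225/255 = 0.882353
t(3,1) = 2.51 - 1.950·0.882353 = 0.789
Σt over all 3·9 pixels = 17957/425 ≈ 42.2517647
V = pitch²·Σt = 0.94²·17957/425 = 37.334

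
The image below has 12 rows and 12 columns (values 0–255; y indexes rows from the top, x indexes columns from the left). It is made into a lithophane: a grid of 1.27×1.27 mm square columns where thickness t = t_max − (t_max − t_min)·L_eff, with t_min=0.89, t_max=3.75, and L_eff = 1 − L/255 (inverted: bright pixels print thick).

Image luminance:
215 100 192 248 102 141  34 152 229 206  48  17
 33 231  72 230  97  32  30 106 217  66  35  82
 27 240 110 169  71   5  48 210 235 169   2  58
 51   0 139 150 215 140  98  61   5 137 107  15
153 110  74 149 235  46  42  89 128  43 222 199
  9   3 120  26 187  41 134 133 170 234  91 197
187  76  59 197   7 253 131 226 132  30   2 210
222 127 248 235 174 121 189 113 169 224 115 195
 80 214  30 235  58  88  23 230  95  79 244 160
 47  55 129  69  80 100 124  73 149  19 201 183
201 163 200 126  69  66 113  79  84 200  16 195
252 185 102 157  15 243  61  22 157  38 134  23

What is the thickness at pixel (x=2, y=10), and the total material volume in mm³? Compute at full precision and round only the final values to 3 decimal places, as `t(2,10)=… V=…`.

t(2,10)=3.133 V=523.642

span = t_max - t_min = 3.75 - 0.89 = 2.860
L(2,10) = 200, L_eff = 1 - 200/255 = 0.215686 (inverted)
t(2,10) = 3.75 - 2.860·0.215686 = 3.133
Σt over all 12·12 pixels = 27596/85 ≈ 324.6588235
V = pitch²·Σt = 1.27²·27596/85 = 523.642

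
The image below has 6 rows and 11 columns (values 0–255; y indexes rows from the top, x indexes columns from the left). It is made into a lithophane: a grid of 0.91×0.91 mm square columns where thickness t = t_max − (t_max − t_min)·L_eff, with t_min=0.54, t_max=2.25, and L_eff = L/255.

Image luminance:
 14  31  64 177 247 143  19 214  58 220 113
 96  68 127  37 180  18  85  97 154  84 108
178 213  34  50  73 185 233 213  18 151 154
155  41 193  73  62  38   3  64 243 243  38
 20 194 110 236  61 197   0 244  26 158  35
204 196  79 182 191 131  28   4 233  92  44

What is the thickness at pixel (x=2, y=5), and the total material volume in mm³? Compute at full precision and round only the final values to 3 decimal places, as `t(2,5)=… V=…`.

t(2,5)=1.720 V=80.358

span = t_max - t_min = 2.25 - 0.54 = 1.710
L(2,5) = 79, L_eff = 79/255 = 0.309804
t(2,5) = 2.25 - 1.710·0.309804 = 1.720
Σt over all 6·11 pixels = 206208/2125 ≈ 97.0390588
V = pitch²·Σt = 0.91²·206208/2125 = 80.358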